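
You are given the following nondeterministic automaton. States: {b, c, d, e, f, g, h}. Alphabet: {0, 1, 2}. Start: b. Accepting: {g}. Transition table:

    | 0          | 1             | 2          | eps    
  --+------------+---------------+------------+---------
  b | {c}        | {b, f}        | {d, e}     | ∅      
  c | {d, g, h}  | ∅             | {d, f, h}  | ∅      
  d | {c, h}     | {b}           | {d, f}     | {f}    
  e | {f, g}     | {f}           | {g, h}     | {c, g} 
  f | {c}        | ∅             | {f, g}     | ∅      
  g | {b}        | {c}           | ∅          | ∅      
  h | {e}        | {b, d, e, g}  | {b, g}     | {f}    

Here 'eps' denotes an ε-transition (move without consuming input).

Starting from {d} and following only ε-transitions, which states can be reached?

{d, f}

Begin with {d}.
ε-move d → f; add f.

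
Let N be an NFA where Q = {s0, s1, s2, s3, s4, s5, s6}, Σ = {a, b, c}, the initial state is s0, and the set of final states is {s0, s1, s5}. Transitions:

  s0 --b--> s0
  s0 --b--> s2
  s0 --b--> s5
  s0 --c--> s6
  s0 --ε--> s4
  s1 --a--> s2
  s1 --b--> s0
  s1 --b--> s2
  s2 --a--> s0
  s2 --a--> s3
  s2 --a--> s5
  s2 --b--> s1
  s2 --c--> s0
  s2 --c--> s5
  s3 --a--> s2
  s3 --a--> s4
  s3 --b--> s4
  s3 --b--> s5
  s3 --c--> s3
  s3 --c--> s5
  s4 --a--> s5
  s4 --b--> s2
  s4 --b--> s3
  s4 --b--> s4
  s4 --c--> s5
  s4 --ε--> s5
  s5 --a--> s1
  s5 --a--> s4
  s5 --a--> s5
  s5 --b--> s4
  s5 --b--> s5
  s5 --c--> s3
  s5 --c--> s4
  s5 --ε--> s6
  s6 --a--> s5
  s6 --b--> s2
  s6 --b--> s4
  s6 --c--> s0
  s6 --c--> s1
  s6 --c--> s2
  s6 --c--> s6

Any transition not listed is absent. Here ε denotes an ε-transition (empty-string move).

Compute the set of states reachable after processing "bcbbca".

{s0, s1, s2, s3, s4, s5, s6}

Start: ε-closure({s0}) = {s0, s4, s5, s6}.
Read 'b': {s0, s4, s5, s6} → {s0, s2, s3, s4, s5, s6}.
Read 'c': {s0, s2, s3, s4, s5, s6} → {s0, s1, s2, s3, s4, s5, s6}.
Read 'b': {s0, s1, s2, s3, s4, s5, s6} → {s0, s1, s2, s3, s4, s5, s6}.
Read 'b': {s0, s1, s2, s3, s4, s5, s6} → {s0, s1, s2, s3, s4, s5, s6}.
Read 'c': {s0, s1, s2, s3, s4, s5, s6} → {s0, s1, s2, s3, s4, s5, s6}.
Read 'a': {s0, s1, s2, s3, s4, s5, s6} → {s0, s1, s2, s3, s4, s5, s6}.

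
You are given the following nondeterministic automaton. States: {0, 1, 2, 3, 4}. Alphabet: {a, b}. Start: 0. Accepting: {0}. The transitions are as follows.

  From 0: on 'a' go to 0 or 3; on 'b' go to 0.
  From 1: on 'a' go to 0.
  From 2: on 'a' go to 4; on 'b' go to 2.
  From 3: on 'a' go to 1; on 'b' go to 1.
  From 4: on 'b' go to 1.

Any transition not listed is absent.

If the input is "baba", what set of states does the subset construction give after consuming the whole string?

{0, 3}

Start in {0}.
Read 'b': {0} → {0}.
Read 'a': {0} → {0, 3}.
Read 'b': {0, 3} → {0, 1}.
Read 'a': {0, 1} → {0, 3}.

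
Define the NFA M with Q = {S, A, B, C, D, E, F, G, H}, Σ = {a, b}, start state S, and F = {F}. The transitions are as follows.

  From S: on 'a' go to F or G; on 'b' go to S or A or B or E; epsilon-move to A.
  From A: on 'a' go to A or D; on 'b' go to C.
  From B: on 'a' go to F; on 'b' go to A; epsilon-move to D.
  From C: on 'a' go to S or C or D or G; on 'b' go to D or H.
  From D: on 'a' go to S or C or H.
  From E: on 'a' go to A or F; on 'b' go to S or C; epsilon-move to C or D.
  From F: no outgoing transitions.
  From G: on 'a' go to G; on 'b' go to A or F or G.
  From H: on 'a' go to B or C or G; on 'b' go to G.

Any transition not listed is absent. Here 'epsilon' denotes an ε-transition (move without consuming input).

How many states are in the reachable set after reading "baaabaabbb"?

9

Start: ε-closure({S}) = {S, A}.
Read 'b': S→{S, A, B, E}, A→{C}; union {S, A, B, C, E}; ε-closure = {S, A, B, C, D, E}.
Read 'a': S→{F, G}, A→{A, D}, B→{F}, C→{S, C, D, G}, D→{S, C, H}, E→{A, F}; now {S, A, C, D, F, G, H}.
Read 'a': S→{F, G}, A→{A, D}, C→{S, C, D, G}, D→{S, C, H}, F→∅, G→{G}, H→{B, C, G}; now {S, A, B, C, D, F, G, H}.
Read 'a': S→{F, G}, A→{A, D}, B→{F}, C→{S, C, D, G}, D→{S, C, H}, F→∅, G→{G}, H→{B, C, G}; now {S, A, B, C, D, F, G, H}.
Read 'b': S→{S, A, B, E}, A→{C}, B→{A}, C→{D, H}, D→∅, F→∅, G→{A, F, G}, H→{G}; now {S, A, B, C, D, E, F, G, H}.
Read 'a': S→{F, G}, A→{A, D}, B→{F}, C→{S, C, D, G}, D→{S, C, H}, E→{A, F}, F→∅, G→{G}, H→{B, C, G}; now {S, A, B, C, D, F, G, H}.
Read 'a': S→{F, G}, A→{A, D}, B→{F}, C→{S, C, D, G}, D→{S, C, H}, F→∅, G→{G}, H→{B, C, G}; now {S, A, B, C, D, F, G, H}.
Read 'b': S→{S, A, B, E}, A→{C}, B→{A}, C→{D, H}, D→∅, F→∅, G→{A, F, G}, H→{G}; now {S, A, B, C, D, E, F, G, H}.
Read 'b': S→{S, A, B, E}, A→{C}, B→{A}, C→{D, H}, D→∅, E→{S, C}, F→∅, G→{A, F, G}, H→{G}; now {S, A, B, C, D, E, F, G, H}.
Read 'b': S→{S, A, B, E}, A→{C}, B→{A}, C→{D, H}, D→∅, E→{S, C}, F→∅, G→{A, F, G}, H→{G}; now {S, A, B, C, D, E, F, G, H}.
That set has 9 states.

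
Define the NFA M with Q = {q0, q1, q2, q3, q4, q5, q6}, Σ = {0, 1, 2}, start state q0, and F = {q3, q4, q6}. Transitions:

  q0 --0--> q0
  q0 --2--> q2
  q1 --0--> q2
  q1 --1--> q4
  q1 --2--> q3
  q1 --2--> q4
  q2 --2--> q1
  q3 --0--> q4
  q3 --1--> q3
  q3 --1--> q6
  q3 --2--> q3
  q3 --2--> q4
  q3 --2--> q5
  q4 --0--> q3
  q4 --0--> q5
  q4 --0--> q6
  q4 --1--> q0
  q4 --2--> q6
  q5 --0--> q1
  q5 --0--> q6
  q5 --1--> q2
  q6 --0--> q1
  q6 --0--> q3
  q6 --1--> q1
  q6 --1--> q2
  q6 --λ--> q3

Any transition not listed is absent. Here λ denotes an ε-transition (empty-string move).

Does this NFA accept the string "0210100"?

Start in {q0}.
Read '0': q0→{q0}; now {q0}.
Read '2': q0→{q2}; now {q2}.
Read '1': q2→∅; now ∅.
The set is empty and remains empty for the remaining 4 symbols.
The final set ∅ contains no accepting state.

No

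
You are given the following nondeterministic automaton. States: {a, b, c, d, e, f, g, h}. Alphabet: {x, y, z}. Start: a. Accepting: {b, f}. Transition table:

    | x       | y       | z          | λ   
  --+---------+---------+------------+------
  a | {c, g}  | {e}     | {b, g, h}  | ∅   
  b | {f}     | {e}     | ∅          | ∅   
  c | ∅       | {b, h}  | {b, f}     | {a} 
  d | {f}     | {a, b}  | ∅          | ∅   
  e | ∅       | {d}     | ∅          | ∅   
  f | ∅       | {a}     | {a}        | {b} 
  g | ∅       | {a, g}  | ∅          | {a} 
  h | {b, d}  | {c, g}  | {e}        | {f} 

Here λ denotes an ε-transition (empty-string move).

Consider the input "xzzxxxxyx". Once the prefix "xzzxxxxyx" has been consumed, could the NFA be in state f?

Yes

Start in {a}.
Read 'x': {a} → {a, c, g}.
Read 'z': {a, c, g} → {a, b, f, g, h}.
Read 'z': {a, b, f, g, h} → {a, b, e, f, g, h}.
Read 'x': {a, b, e, f, g, h} → {a, b, c, d, f, g}.
Read 'x': {a, b, c, d, f, g} → {a, b, c, f, g}.
Read 'x': {a, b, c, f, g} → {a, b, c, f, g}.
Read 'x': {a, b, c, f, g} → {a, b, c, f, g}.
Read 'y': {a, b, c, f, g} → {a, b, e, f, g, h}.
Read 'x': {a, b, e, f, g, h} → {a, b, c, d, f, g}.
State f is in {a, b, c, d, f, g}.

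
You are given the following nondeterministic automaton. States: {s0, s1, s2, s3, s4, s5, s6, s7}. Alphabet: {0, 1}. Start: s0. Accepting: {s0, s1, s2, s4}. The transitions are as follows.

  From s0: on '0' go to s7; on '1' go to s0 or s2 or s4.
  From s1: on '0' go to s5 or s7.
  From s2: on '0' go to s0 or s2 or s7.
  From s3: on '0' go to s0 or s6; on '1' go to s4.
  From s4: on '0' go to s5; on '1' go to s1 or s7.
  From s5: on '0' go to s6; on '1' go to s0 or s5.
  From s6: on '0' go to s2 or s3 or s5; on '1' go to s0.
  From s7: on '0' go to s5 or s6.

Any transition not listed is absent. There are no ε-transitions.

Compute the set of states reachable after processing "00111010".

{s0, s2, s5, s6, s7}

Start in {s0}.
Read '0': s0→{s7}; now {s7}.
Read '0': s7→{s5, s6}; now {s5, s6}.
Read '1': s5→{s0, s5}, s6→{s0}; now {s0, s5}.
Read '1': s0→{s0, s2, s4}, s5→{s0, s5}; now {s0, s2, s4, s5}.
Read '1': s0→{s0, s2, s4}, s2→∅, s4→{s1, s7}, s5→{s0, s5}; now {s0, s1, s2, s4, s5, s7}.
Read '0': s0→{s7}, s1→{s5, s7}, s2→{s0, s2, s7}, s4→{s5}, s5→{s6}, s7→{s5, s6}; now {s0, s2, s5, s6, s7}.
Read '1': s0→{s0, s2, s4}, s2→∅, s5→{s0, s5}, s6→{s0}, s7→∅; now {s0, s2, s4, s5}.
Read '0': s0→{s7}, s2→{s0, s2, s7}, s4→{s5}, s5→{s6}; now {s0, s2, s5, s6, s7}.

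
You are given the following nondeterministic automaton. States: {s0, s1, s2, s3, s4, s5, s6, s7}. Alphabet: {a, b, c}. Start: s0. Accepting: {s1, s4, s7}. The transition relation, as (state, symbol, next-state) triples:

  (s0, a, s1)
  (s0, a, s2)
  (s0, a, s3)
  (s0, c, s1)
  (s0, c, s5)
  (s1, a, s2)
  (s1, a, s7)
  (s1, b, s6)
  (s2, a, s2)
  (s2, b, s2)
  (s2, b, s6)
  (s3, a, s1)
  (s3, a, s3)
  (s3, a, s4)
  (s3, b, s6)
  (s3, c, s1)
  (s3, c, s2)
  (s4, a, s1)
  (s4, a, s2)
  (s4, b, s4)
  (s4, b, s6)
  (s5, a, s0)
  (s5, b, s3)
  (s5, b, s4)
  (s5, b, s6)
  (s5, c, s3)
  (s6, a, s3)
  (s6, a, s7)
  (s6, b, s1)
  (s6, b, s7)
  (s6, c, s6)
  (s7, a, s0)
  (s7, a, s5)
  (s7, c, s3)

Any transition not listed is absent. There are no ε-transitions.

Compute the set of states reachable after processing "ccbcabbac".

Start in {s0}.
Read 'c': s0→{s1, s5}; now {s1, s5}.
Read 'c': s1→∅, s5→{s3}; now {s3}.
Read 'b': s3→{s6}; now {s6}.
Read 'c': s6→{s6}; now {s6}.
Read 'a': s6→{s3, s7}; now {s3, s7}.
Read 'b': s3→{s6}, s7→∅; now {s6}.
Read 'b': s6→{s1, s7}; now {s1, s7}.
Read 'a': s1→{s2, s7}, s7→{s0, s5}; now {s0, s2, s5, s7}.
Read 'c': s0→{s1, s5}, s2→∅, s5→{s3}, s7→{s3}; now {s1, s3, s5}.

{s1, s3, s5}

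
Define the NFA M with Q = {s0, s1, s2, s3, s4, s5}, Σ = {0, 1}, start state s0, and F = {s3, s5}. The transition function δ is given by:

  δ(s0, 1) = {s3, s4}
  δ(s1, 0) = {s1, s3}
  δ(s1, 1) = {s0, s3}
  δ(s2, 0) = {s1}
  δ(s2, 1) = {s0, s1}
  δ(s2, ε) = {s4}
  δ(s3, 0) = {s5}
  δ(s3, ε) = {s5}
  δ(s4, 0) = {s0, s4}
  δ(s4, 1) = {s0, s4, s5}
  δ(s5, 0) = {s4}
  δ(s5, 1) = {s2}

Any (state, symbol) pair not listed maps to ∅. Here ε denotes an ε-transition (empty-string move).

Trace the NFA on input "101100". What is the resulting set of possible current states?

{s0, s1, s3, s4, s5}

Start in {s0}.
Read '1': s0→{s3, s4}; union {s3, s4}; ε-closure = {s3, s4, s5}.
Read '0': s3→{s5}, s4→{s0, s4}, s5→{s4}; now {s0, s4, s5}.
Read '1': s0→{s3, s4}, s4→{s0, s4, s5}, s5→{s2}; now {s0, s2, s3, s4, s5}.
Read '1': s0→{s3, s4}, s2→{s0, s1}, s3→∅, s4→{s0, s4, s5}, s5→{s2}; now {s0, s1, s2, s3, s4, s5}.
Read '0': s0→∅, s1→{s1, s3}, s2→{s1}, s3→{s5}, s4→{s0, s4}, s5→{s4}; now {s0, s1, s3, s4, s5}.
Read '0': s0→∅, s1→{s1, s3}, s3→{s5}, s4→{s0, s4}, s5→{s4}; now {s0, s1, s3, s4, s5}.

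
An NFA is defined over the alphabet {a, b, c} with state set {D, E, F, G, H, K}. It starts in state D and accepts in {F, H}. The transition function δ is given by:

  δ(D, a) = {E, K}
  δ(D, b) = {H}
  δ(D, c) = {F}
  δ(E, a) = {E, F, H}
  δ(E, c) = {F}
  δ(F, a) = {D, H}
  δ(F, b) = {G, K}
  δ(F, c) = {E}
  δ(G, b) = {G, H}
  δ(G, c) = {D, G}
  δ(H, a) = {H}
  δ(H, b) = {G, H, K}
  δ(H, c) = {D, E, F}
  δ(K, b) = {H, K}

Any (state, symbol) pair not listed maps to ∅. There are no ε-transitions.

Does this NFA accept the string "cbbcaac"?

Yes

Start in {D}.
Read 'c': {D} → {F}.
Read 'b': {F} → {G, K}.
Read 'b': {G, K} → {G, H, K}.
Read 'c': {G, H, K} → {D, E, F, G}.
Read 'a': {D, E, F, G} → {D, E, F, H, K}.
Read 'a': {D, E, F, H, K} → {D, E, F, H, K}.
Read 'c': {D, E, F, H, K} → {D, E, F}.
The final set {D, E, F} contains the accepting state F.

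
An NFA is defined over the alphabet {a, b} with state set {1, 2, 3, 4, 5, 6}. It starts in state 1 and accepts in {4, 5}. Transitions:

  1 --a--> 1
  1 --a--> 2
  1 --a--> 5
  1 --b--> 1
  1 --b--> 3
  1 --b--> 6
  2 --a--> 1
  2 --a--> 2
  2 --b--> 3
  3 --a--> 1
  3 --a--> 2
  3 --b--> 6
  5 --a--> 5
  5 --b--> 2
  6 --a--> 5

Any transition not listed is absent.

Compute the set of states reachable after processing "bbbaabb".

{1, 3, 6}

Start in {1}.
Read 'b': 1→{1, 3, 6}; now {1, 3, 6}.
Read 'b': 1→{1, 3, 6}, 3→{6}, 6→∅; now {1, 3, 6}.
Read 'b': 1→{1, 3, 6}, 3→{6}, 6→∅; now {1, 3, 6}.
Read 'a': 1→{1, 2, 5}, 3→{1, 2}, 6→{5}; now {1, 2, 5}.
Read 'a': 1→{1, 2, 5}, 2→{1, 2}, 5→{5}; now {1, 2, 5}.
Read 'b': 1→{1, 3, 6}, 2→{3}, 5→{2}; now {1, 2, 3, 6}.
Read 'b': 1→{1, 3, 6}, 2→{3}, 3→{6}, 6→∅; now {1, 3, 6}.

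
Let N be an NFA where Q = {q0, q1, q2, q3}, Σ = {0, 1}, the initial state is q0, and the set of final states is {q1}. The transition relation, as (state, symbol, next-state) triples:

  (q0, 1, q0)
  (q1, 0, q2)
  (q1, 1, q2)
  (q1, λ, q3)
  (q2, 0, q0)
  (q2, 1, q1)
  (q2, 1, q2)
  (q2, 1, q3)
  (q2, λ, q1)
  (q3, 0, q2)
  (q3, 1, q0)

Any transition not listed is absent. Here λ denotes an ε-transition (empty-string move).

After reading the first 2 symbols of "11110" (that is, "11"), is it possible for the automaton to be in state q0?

Yes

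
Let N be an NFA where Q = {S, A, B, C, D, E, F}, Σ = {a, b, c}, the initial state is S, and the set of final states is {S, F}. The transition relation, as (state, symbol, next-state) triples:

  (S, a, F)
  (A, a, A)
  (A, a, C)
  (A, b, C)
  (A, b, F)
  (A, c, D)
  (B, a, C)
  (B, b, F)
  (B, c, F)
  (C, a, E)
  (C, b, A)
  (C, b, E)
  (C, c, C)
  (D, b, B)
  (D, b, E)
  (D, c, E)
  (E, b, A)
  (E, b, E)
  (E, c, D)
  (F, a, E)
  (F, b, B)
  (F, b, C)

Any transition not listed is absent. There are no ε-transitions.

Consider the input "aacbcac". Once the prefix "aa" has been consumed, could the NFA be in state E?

Yes

Start in {S}.
Read 'a': {S} → {F}.
Read 'a': {F} → {E}.
State E is in {E}.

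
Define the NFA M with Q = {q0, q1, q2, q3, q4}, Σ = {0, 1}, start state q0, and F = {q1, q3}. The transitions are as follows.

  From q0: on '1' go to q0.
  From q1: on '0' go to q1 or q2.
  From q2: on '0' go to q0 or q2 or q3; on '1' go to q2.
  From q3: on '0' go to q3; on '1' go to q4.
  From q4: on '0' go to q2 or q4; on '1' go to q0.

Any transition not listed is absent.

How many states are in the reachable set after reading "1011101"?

0

Start in {q0}.
Read '1': q0→{q0}; now {q0}.
Read '0': q0→∅; now ∅.
The set is empty and remains empty for the remaining 5 symbols.
That set has 0 states.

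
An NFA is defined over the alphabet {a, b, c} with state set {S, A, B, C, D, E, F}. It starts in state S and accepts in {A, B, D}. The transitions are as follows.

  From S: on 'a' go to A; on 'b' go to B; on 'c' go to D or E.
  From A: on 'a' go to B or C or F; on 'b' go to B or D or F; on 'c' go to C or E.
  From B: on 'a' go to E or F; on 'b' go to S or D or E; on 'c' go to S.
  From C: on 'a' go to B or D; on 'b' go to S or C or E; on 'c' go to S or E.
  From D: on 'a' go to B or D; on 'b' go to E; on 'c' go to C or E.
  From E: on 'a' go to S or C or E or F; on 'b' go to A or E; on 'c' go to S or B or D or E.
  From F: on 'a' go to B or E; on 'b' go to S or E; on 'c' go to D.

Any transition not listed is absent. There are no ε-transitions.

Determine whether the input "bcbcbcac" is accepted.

No

Start in {S}.
Read 'b': {S} → {B}.
Read 'c': {B} → {S}.
Read 'b': {S} → {B}.
Read 'c': {B} → {S}.
Read 'b': {S} → {B}.
Read 'c': {B} → {S}.
Read 'a': {S} → {A}.
Read 'c': {A} → {C, E}.
The final set {C, E} contains no accepting state.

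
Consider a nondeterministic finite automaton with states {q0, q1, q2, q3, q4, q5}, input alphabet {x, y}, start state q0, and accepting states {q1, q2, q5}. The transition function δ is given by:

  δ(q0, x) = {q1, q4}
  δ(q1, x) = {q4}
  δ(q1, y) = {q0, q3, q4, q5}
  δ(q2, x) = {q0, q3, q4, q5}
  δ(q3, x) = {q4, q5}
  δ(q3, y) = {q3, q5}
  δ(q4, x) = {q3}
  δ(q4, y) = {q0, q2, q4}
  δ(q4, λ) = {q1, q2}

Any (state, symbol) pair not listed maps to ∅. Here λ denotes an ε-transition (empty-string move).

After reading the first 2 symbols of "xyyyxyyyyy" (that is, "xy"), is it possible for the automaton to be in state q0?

Yes

Start in {q0}.
Read 'x': {q0} → {q1, q2, q4}.
Read 'y': {q1, q2, q4} → {q0, q1, q2, q3, q4, q5}.
State q0 is in {q0, q1, q2, q3, q4, q5}.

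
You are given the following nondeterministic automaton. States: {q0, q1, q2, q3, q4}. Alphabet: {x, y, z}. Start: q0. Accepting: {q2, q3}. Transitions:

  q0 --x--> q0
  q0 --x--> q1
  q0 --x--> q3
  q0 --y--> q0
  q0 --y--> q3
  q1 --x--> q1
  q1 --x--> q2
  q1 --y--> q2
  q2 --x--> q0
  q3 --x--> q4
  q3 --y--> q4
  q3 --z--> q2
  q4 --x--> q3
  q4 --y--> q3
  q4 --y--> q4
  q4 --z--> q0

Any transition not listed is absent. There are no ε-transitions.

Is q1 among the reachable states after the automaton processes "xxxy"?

No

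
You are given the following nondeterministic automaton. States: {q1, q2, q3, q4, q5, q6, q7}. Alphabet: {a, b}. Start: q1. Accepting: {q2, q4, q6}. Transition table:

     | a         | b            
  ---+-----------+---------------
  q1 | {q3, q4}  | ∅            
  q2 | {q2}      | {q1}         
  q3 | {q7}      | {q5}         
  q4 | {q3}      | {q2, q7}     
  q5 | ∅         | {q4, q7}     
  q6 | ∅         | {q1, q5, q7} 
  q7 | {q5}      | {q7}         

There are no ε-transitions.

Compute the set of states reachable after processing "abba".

Start in {q1}.
Read 'a': q1→{q3, q4}; now {q3, q4}.
Read 'b': q3→{q5}, q4→{q2, q7}; now {q2, q5, q7}.
Read 'b': q2→{q1}, q5→{q4, q7}, q7→{q7}; now {q1, q4, q7}.
Read 'a': q1→{q3, q4}, q4→{q3}, q7→{q5}; now {q3, q4, q5}.

{q3, q4, q5}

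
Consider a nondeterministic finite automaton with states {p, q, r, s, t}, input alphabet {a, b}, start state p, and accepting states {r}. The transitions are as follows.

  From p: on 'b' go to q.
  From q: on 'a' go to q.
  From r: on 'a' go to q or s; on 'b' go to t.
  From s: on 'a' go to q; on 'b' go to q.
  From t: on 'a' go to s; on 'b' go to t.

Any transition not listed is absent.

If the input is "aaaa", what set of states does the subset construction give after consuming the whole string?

∅

Start in {p}.
Read 'a': {p} → ∅.
The set is empty and remains empty for the remaining 3 symbols.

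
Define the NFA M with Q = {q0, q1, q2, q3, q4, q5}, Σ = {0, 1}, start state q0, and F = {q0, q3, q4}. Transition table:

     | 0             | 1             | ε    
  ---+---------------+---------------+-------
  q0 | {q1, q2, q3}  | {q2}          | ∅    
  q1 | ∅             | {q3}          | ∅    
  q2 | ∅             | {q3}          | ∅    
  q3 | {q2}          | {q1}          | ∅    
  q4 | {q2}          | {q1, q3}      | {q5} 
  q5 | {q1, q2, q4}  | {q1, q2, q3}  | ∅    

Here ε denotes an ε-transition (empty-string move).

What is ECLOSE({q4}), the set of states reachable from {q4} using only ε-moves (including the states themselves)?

{q4, q5}

Begin with {q4}.
ε-move q4 → q5; add q5.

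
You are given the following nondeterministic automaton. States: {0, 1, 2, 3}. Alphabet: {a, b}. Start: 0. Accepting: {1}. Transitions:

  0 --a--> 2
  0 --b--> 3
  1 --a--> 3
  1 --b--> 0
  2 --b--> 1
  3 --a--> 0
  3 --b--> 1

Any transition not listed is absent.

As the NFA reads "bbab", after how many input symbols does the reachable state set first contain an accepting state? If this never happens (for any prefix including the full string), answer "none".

2

Start in {0}.
Read 'b': 0→{3}; now {3}.
Read 'b': 3→{1}; now {1}.
None of the earlier sets intersect F, but {1} does.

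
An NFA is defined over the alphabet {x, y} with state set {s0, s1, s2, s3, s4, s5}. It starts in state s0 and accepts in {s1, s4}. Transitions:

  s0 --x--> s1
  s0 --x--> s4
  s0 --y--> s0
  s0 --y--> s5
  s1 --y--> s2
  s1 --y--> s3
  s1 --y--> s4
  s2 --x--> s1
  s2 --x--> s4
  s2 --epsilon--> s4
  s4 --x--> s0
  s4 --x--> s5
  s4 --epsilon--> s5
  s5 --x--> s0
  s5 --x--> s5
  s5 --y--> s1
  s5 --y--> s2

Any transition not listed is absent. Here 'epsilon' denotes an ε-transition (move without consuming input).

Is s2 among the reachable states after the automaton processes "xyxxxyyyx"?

No

Start in {s0}.
Read 'x': s0→{s1, s4}; union {s1, s4}; ε-closure = {s1, s4, s5}.
Read 'y': s1→{s2, s3, s4}, s4→∅, s5→{s1, s2}; union {s1, s2, s3, s4}; ε-closure = {s1, s2, s3, s4, s5}.
Read 'x': s1→∅, s2→{s1, s4}, s3→∅, s4→{s0, s5}, s5→{s0, s5}; now {s0, s1, s4, s5}.
Read 'x': s0→{s1, s4}, s1→∅, s4→{s0, s5}, s5→{s0, s5}; now {s0, s1, s4, s5}.
Read 'x': s0→{s1, s4}, s1→∅, s4→{s0, s5}, s5→{s0, s5}; now {s0, s1, s4, s5}.
Read 'y': s0→{s0, s5}, s1→{s2, s3, s4}, s4→∅, s5→{s1, s2}; now {s0, s1, s2, s3, s4, s5}.
Read 'y': s0→{s0, s5}, s1→{s2, s3, s4}, s2→∅, s3→∅, s4→∅, s5→{s1, s2}; now {s0, s1, s2, s3, s4, s5}.
Read 'y': s0→{s0, s5}, s1→{s2, s3, s4}, s2→∅, s3→∅, s4→∅, s5→{s1, s2}; now {s0, s1, s2, s3, s4, s5}.
Read 'x': s0→{s1, s4}, s1→∅, s2→{s1, s4}, s3→∅, s4→{s0, s5}, s5→{s0, s5}; now {s0, s1, s4, s5}.
State s2 is not in {s0, s1, s4, s5}.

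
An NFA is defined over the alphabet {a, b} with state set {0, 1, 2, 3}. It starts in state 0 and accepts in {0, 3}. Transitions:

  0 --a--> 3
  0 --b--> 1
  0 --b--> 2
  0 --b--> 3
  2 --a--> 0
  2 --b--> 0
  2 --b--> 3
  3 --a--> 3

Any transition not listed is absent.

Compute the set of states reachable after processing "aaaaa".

Start in {0}.
Read 'a': {0} → {3}.
Read 'a': {3} → {3}.
Read 'a': {3} → {3}.
Read 'a': {3} → {3}.
Read 'a': {3} → {3}.

{3}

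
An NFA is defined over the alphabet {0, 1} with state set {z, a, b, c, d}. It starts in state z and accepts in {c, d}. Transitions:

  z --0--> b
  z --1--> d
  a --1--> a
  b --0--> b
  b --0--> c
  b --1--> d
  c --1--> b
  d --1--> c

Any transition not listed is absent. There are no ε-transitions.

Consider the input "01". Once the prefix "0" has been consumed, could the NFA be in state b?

Yes

Start in {z}.
Read '0': z→{b}; now {b}.
State b is in {b}.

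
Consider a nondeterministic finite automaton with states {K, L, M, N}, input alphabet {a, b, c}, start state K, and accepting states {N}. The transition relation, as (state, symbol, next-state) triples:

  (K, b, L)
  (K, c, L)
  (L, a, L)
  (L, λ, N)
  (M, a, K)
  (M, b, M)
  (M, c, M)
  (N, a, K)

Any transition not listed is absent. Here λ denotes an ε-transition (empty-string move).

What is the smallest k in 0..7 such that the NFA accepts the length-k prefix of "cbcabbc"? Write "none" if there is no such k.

1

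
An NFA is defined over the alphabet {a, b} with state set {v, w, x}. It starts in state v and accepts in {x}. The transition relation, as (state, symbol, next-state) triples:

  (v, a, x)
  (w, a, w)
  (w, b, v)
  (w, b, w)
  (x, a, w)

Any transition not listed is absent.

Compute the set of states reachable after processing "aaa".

Start in {v}.
Read 'a': v→{x}; now {x}.
Read 'a': x→{w}; now {w}.
Read 'a': w→{w}; now {w}.

{w}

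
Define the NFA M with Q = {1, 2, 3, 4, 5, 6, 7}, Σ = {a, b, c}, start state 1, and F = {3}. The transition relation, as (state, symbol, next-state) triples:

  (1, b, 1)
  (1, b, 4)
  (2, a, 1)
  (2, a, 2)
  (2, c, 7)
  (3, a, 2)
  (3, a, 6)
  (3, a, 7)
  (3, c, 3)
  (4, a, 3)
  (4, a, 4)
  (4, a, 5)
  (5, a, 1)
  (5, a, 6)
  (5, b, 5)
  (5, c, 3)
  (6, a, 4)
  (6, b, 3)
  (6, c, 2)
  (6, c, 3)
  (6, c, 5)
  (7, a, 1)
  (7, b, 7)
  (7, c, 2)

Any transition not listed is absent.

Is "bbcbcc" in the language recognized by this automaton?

No

Start in {1}.
Read 'b': 1→{1, 4}; now {1, 4}.
Read 'b': 1→{1, 4}, 4→∅; now {1, 4}.
Read 'c': 1→∅, 4→∅; now ∅.
The set is empty and remains empty for the remaining 3 symbols.
The final set ∅ contains no accepting state.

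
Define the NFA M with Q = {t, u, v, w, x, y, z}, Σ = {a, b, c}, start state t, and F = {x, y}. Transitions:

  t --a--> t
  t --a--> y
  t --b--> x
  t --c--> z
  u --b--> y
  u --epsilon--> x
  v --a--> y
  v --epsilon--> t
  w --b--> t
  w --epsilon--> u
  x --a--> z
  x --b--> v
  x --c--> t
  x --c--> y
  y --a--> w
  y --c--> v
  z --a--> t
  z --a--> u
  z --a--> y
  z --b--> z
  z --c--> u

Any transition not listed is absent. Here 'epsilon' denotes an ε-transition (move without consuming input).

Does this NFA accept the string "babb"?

No

Start in {t}.
Read 'b': {t} → {x}.
Read 'a': {x} → {z}.
Read 'b': {z} → {z}.
Read 'b': {z} → {z}.
The final set {z} contains no accepting state.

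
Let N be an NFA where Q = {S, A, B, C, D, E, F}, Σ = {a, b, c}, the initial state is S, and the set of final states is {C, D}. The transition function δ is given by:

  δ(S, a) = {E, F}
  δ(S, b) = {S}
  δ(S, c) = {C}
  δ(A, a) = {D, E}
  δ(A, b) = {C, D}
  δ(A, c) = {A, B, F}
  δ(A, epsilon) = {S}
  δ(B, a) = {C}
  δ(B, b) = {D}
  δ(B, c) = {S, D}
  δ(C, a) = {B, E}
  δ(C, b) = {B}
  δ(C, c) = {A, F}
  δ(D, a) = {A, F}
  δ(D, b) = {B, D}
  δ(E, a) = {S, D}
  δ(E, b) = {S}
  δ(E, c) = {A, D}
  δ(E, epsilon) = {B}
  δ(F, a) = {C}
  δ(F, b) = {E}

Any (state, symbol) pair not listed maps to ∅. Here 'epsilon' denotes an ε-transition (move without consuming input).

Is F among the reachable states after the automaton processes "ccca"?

Yes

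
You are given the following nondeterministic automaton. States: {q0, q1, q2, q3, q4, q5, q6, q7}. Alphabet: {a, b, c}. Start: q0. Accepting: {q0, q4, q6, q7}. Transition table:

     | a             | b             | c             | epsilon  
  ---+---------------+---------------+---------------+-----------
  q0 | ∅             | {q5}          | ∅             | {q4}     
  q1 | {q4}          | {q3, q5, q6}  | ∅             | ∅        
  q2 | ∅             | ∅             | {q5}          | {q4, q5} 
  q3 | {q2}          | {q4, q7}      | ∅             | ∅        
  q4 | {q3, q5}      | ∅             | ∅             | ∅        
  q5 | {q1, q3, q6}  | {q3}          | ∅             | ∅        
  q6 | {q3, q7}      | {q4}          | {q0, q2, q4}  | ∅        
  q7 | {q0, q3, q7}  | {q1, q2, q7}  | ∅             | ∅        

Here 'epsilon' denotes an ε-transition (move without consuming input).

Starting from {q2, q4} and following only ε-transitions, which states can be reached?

Begin with {q2, q4}.
ε-move q2 → q5; add q5.

{q2, q4, q5}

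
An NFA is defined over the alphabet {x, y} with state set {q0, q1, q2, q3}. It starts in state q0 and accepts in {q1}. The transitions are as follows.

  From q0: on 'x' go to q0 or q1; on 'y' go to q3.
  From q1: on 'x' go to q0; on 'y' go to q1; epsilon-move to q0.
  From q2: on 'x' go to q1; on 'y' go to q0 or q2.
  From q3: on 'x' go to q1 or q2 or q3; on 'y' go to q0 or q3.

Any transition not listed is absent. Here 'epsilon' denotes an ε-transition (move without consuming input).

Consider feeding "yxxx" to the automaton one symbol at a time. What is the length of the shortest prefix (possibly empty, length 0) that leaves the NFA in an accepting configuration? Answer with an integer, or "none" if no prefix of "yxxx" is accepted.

2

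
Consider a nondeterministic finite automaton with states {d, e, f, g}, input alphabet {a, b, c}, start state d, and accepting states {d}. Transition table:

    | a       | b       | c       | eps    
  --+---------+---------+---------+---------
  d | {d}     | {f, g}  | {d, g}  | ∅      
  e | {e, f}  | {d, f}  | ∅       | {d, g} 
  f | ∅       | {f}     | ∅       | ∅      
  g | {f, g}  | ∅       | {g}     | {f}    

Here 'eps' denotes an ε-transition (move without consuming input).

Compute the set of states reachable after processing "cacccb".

{f, g}

Start in {d}.
Read 'c': {d} → {d, f, g}.
Read 'a': {d, f, g} → {d, f, g}.
Read 'c': {d, f, g} → {d, f, g}.
Read 'c': {d, f, g} → {d, f, g}.
Read 'c': {d, f, g} → {d, f, g}.
Read 'b': {d, f, g} → {f, g}.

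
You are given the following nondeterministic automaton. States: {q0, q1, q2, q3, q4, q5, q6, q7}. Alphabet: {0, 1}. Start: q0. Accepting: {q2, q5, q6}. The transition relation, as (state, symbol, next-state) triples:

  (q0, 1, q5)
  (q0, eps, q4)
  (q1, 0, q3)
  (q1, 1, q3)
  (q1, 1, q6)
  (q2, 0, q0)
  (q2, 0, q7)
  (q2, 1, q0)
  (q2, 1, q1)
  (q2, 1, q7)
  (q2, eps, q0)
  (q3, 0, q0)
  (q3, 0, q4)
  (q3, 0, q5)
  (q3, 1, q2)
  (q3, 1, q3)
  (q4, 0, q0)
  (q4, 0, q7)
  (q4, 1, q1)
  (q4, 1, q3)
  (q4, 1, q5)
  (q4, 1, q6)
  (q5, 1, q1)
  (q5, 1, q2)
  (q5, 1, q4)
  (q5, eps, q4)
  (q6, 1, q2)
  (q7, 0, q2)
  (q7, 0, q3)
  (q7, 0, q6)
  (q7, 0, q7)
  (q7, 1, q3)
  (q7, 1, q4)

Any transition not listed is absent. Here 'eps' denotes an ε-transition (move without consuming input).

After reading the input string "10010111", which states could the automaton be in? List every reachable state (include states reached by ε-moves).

Start: ε-closure({q0}) = {q0, q4}.
Read '1': q0→{q5}, q4→{q1, q3, q5, q6}; union {q1, q3, q5, q6}; ε-closure = {q1, q3, q4, q5, q6}.
Read '0': q1→{q3}, q3→{q0, q4, q5}, q4→{q0, q7}, q5→∅, q6→∅; now {q0, q3, q4, q5, q7}.
Read '0': q0→∅, q3→{q0, q4, q5}, q4→{q0, q7}, q5→∅, q7→{q2, q3, q6, q7}; now {q0, q2, q3, q4, q5, q6, q7}.
Read '1': q0→{q5}, q2→{q0, q1, q7}, q3→{q2, q3}, q4→{q1, q3, q5, q6}, q5→{q1, q2, q4}, q6→{q2}, q7→{q3, q4}; now {q0, q1, q2, q3, q4, q5, q6, q7}.
Read '0': q0→∅, q1→{q3}, q2→{q0, q7}, q3→{q0, q4, q5}, q4→{q0, q7}, q5→∅, q6→∅, q7→{q2, q3, q6, q7}; now {q0, q2, q3, q4, q5, q6, q7}.
Read '1': q0→{q5}, q2→{q0, q1, q7}, q3→{q2, q3}, q4→{q1, q3, q5, q6}, q5→{q1, q2, q4}, q6→{q2}, q7→{q3, q4}; now {q0, q1, q2, q3, q4, q5, q6, q7}.
Read '1': q0→{q5}, q1→{q3, q6}, q2→{q0, q1, q7}, q3→{q2, q3}, q4→{q1, q3, q5, q6}, q5→{q1, q2, q4}, q6→{q2}, q7→{q3, q4}; now {q0, q1, q2, q3, q4, q5, q6, q7}.
Read '1': q0→{q5}, q1→{q3, q6}, q2→{q0, q1, q7}, q3→{q2, q3}, q4→{q1, q3, q5, q6}, q5→{q1, q2, q4}, q6→{q2}, q7→{q3, q4}; now {q0, q1, q2, q3, q4, q5, q6, q7}.

{q0, q1, q2, q3, q4, q5, q6, q7}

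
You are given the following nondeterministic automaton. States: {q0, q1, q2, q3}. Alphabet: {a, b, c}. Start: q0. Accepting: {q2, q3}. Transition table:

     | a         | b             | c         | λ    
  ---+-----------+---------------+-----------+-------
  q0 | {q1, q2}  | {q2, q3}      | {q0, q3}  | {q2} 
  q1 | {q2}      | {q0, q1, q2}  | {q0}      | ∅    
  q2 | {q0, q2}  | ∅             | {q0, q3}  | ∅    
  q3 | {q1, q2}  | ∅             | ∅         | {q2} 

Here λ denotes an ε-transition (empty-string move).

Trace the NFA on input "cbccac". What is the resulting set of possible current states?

Start: ε-closure({q0}) = {q0, q2}.
Read 'c': q0→{q0, q3}, q2→{q0, q3}; union {q0, q3}; ε-closure = {q0, q2, q3}.
Read 'b': q0→{q2, q3}, q2→∅, q3→∅; now {q2, q3}.
Read 'c': q2→{q0, q3}, q3→∅; union {q0, q3}; ε-closure = {q0, q2, q3}.
Read 'c': q0→{q0, q3}, q2→{q0, q3}, q3→∅; union {q0, q3}; ε-closure = {q0, q2, q3}.
Read 'a': q0→{q1, q2}, q2→{q0, q2}, q3→{q1, q2}; now {q0, q1, q2}.
Read 'c': q0→{q0, q3}, q1→{q0}, q2→{q0, q3}; union {q0, q3}; ε-closure = {q0, q2, q3}.

{q0, q2, q3}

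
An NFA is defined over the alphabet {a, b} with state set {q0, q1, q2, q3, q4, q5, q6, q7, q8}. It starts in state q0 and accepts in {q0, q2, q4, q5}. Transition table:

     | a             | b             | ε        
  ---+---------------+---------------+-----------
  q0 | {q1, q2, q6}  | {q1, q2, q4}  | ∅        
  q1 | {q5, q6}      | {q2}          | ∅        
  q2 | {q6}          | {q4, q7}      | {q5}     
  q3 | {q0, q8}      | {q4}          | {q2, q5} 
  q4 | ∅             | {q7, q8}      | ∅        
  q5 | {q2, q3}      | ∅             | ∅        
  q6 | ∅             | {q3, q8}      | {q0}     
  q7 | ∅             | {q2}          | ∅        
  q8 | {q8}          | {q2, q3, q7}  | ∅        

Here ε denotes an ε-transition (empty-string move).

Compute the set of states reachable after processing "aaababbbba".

{q0, q2, q3, q5, q6, q8}

Start in {q0}.
Read 'a': q0→{q1, q2, q6}; union {q1, q2, q6}; ε-closure = {q0, q1, q2, q5, q6}.
Read 'a': q0→{q1, q2, q6}, q1→{q5, q6}, q2→{q6}, q5→{q2, q3}, q6→∅; union {q1, q2, q3, q5, q6}; ε-closure = {q0, q1, q2, q3, q5, q6}.
Read 'a': q0→{q1, q2, q6}, q1→{q5, q6}, q2→{q6}, q3→{q0, q8}, q5→{q2, q3}, q6→∅; now {q0, q1, q2, q3, q5, q6, q8}.
Read 'b': q0→{q1, q2, q4}, q1→{q2}, q2→{q4, q7}, q3→{q4}, q5→∅, q6→{q3, q8}, q8→{q2, q3, q7}; union {q1, q2, q3, q4, q7, q8}; ε-closure = {q1, q2, q3, q4, q5, q7, q8}.
Read 'a': q1→{q5, q6}, q2→{q6}, q3→{q0, q8}, q4→∅, q5→{q2, q3}, q7→∅, q8→{q8}; now {q0, q2, q3, q5, q6, q8}.
Read 'b': q0→{q1, q2, q4}, q2→{q4, q7}, q3→{q4}, q5→∅, q6→{q3, q8}, q8→{q2, q3, q7}; union {q1, q2, q3, q4, q7, q8}; ε-closure = {q1, q2, q3, q4, q5, q7, q8}.
Read 'b': q1→{q2}, q2→{q4, q7}, q3→{q4}, q4→{q7, q8}, q5→∅, q7→{q2}, q8→{q2, q3, q7}; union {q2, q3, q4, q7, q8}; ε-closure = {q2, q3, q4, q5, q7, q8}.
Read 'b': q2→{q4, q7}, q3→{q4}, q4→{q7, q8}, q5→∅, q7→{q2}, q8→{q2, q3, q7}; union {q2, q3, q4, q7, q8}; ε-closure = {q2, q3, q4, q5, q7, q8}.
Read 'b': q2→{q4, q7}, q3→{q4}, q4→{q7, q8}, q5→∅, q7→{q2}, q8→{q2, q3, q7}; union {q2, q3, q4, q7, q8}; ε-closure = {q2, q3, q4, q5, q7, q8}.
Read 'a': q2→{q6}, q3→{q0, q8}, q4→∅, q5→{q2, q3}, q7→∅, q8→{q8}; union {q0, q2, q3, q6, q8}; ε-closure = {q0, q2, q3, q5, q6, q8}.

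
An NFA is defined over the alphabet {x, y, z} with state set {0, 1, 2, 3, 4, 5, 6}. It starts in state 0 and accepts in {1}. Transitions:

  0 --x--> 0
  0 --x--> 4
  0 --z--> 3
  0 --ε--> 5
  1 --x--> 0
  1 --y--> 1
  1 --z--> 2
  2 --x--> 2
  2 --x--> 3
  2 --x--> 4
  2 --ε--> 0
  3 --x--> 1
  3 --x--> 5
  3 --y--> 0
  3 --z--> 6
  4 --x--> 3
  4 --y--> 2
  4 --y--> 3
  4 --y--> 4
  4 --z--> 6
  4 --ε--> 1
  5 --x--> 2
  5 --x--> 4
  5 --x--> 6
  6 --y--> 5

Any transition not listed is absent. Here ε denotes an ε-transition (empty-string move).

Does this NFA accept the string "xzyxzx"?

Start: ε-closure({0}) = {0, 5}.
Read 'x': 0→{0, 4}, 5→{2, 4, 6}; union {0, 2, 4, 6}; ε-closure = {0, 1, 2, 4, 5, 6}.
Read 'z': 0→{3}, 1→{2}, 2→∅, 4→{6}, 5→∅, 6→∅; union {2, 3, 6}; ε-closure = {0, 2, 3, 5, 6}.
Read 'y': 0→∅, 2→∅, 3→{0}, 5→∅, 6→{5}; now {0, 5}.
Read 'x': 0→{0, 4}, 5→{2, 4, 6}; union {0, 2, 4, 6}; ε-closure = {0, 1, 2, 4, 5, 6}.
Read 'z': 0→{3}, 1→{2}, 2→∅, 4→{6}, 5→∅, 6→∅; union {2, 3, 6}; ε-closure = {0, 2, 3, 5, 6}.
Read 'x': 0→{0, 4}, 2→{2, 3, 4}, 3→{1, 5}, 5→{2, 4, 6}, 6→∅; now {0, 1, 2, 3, 4, 5, 6}.
The final set {0, 1, 2, 3, 4, 5, 6} contains the accepting state 1.

Yes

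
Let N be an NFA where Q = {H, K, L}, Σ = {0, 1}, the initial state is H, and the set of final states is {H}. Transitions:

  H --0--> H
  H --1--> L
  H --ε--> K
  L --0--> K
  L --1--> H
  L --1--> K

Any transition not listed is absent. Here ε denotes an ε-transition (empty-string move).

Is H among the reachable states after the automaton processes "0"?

Start: ε-closure({H}) = {H, K}.
Read '0': H→{H}, K→∅; union {H}; ε-closure = {H, K}.
State H is in {H, K}.

Yes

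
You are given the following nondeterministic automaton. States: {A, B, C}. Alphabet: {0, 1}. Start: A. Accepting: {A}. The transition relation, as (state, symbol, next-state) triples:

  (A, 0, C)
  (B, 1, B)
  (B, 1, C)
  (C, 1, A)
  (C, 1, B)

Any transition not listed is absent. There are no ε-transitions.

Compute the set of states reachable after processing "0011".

∅

Start in {A}.
Read '0': A→{C}; now {C}.
Read '0': C→∅; now ∅.
The set is empty and remains empty for the remaining 2 symbols.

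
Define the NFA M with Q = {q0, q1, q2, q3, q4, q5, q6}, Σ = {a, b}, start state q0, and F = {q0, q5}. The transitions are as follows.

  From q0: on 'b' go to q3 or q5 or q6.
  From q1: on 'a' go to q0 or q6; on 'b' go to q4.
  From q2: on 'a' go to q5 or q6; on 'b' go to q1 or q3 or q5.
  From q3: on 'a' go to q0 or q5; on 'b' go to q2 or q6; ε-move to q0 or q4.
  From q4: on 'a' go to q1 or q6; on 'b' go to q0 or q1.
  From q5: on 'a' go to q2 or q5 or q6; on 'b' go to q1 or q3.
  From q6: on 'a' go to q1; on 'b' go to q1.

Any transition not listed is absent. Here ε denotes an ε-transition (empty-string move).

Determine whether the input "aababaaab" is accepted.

No

Start in {q0}.
Read 'a': {q0} → ∅.
The set is empty and remains empty for the remaining 8 symbols.
The final set ∅ contains no accepting state.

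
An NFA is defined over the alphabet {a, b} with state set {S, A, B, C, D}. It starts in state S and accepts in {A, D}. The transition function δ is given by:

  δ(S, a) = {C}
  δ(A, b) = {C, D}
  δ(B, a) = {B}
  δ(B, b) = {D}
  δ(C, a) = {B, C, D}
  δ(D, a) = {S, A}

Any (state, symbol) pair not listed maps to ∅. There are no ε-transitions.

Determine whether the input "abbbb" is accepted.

No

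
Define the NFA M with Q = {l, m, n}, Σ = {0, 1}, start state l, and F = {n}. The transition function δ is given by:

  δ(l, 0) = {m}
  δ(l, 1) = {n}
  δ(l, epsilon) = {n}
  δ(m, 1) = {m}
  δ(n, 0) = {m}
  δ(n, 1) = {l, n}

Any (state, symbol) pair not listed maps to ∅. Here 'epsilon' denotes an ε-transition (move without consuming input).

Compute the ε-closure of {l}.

{l, n}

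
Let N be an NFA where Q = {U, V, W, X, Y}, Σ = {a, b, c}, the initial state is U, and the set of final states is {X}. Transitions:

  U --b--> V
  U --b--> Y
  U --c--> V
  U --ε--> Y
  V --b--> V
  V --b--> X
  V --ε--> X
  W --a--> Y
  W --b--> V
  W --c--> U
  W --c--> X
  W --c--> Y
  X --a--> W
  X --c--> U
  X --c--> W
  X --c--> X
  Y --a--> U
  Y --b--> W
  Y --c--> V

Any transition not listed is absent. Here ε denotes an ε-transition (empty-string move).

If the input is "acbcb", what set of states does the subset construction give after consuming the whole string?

{V, W, X, Y}

Start: ε-closure({U}) = {U, Y}.
Read 'a': U→∅, Y→{U}; union {U}; ε-closure = {U, Y}.
Read 'c': U→{V}, Y→{V}; union {V}; ε-closure = {V, X}.
Read 'b': V→{V, X}, X→∅; now {V, X}.
Read 'c': V→∅, X→{U, W, X}; union {U, W, X}; ε-closure = {U, W, X, Y}.
Read 'b': U→{V, Y}, W→{V}, X→∅, Y→{W}; union {V, W, Y}; ε-closure = {V, W, X, Y}.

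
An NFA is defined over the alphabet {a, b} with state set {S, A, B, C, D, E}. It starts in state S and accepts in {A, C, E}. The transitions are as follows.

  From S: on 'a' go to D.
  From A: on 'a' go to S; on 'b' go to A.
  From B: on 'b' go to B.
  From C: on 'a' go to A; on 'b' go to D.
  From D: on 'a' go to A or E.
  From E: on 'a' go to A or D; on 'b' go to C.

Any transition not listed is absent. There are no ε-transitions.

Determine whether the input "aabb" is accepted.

Yes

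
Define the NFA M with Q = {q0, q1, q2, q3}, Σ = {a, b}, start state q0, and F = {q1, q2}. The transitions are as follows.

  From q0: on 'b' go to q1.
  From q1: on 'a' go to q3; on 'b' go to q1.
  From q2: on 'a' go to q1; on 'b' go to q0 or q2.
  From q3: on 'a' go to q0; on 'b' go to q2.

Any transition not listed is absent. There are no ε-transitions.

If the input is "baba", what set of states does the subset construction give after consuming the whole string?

Start in {q0}.
Read 'b': {q0} → {q1}.
Read 'a': {q1} → {q3}.
Read 'b': {q3} → {q2}.
Read 'a': {q2} → {q1}.

{q1}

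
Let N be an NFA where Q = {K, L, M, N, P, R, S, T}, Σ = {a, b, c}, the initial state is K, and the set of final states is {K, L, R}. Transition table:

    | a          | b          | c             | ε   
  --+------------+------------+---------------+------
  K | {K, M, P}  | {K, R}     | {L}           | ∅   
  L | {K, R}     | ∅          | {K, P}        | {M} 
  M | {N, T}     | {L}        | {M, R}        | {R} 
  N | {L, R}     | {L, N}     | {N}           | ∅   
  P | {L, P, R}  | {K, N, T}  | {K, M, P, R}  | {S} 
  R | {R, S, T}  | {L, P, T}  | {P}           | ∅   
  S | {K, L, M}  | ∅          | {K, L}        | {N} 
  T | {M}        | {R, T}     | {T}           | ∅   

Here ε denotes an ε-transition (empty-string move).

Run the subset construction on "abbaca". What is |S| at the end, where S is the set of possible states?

8

Start in {K}.
Read 'a': {K} → {K, M, N, P, R, S}.
Read 'b': {K, M, N, P, R, S} → {K, L, M, N, P, R, S, T}.
Read 'b': {K, L, M, N, P, R, S, T} → {K, L, M, N, P, R, S, T}.
Read 'a': {K, L, M, N, P, R, S, T} → {K, L, M, N, P, R, S, T}.
Read 'c': {K, L, M, N, P, R, S, T} → {K, L, M, N, P, R, S, T}.
Read 'a': {K, L, M, N, P, R, S, T} → {K, L, M, N, P, R, S, T}.
That set has 8 states.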